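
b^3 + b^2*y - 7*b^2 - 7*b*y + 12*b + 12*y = (b - 4)*(b - 3)*(b + y)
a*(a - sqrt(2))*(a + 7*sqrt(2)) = a^3 + 6*sqrt(2)*a^2 - 14*a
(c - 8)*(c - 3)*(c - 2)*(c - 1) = c^4 - 14*c^3 + 59*c^2 - 94*c + 48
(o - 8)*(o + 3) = o^2 - 5*o - 24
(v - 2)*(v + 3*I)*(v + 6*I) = v^3 - 2*v^2 + 9*I*v^2 - 18*v - 18*I*v + 36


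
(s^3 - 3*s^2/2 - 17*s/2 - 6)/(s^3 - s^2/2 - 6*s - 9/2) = (s - 4)/(s - 3)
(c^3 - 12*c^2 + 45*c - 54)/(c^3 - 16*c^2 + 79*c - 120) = (c^2 - 9*c + 18)/(c^2 - 13*c + 40)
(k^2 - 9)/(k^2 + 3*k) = (k - 3)/k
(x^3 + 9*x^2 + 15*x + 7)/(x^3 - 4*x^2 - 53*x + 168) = (x^2 + 2*x + 1)/(x^2 - 11*x + 24)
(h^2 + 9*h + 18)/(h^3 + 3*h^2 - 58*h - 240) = (h + 3)/(h^2 - 3*h - 40)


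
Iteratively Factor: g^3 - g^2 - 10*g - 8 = (g - 4)*(g^2 + 3*g + 2) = (g - 4)*(g + 2)*(g + 1)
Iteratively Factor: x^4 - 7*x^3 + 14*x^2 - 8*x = (x - 4)*(x^3 - 3*x^2 + 2*x) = (x - 4)*(x - 1)*(x^2 - 2*x) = x*(x - 4)*(x - 1)*(x - 2)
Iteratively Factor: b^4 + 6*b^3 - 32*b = (b - 2)*(b^3 + 8*b^2 + 16*b) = (b - 2)*(b + 4)*(b^2 + 4*b) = b*(b - 2)*(b + 4)*(b + 4)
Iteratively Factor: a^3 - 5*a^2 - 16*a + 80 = (a - 4)*(a^2 - a - 20) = (a - 5)*(a - 4)*(a + 4)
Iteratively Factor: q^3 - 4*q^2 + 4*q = (q)*(q^2 - 4*q + 4) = q*(q - 2)*(q - 2)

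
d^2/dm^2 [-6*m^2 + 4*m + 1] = -12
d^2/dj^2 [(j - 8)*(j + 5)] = 2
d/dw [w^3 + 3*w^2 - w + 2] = 3*w^2 + 6*w - 1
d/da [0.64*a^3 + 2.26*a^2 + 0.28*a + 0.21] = 1.92*a^2 + 4.52*a + 0.28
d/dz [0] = 0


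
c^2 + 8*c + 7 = (c + 1)*(c + 7)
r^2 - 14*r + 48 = (r - 8)*(r - 6)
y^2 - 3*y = y*(y - 3)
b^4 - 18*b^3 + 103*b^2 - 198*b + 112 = (b - 8)*(b - 7)*(b - 2)*(b - 1)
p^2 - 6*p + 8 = (p - 4)*(p - 2)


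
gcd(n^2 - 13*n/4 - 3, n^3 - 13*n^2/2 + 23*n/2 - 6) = n - 4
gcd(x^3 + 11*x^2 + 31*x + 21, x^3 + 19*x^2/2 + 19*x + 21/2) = x^2 + 8*x + 7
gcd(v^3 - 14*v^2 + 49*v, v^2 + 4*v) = v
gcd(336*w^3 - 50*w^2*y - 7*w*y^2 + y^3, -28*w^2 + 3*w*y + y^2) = 7*w + y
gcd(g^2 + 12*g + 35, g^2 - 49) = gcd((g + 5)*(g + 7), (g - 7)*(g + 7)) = g + 7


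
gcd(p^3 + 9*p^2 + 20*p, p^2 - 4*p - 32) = p + 4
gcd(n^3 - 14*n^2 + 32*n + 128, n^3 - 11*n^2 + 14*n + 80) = n^2 - 6*n - 16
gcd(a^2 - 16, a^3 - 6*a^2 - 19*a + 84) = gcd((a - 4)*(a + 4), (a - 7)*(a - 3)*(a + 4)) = a + 4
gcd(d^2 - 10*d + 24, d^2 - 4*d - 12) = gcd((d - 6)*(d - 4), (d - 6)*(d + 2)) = d - 6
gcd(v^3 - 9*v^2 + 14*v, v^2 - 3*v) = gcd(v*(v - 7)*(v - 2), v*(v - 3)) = v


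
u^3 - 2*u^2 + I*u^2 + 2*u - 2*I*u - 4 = (u - 2)*(u - I)*(u + 2*I)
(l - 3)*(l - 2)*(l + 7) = l^3 + 2*l^2 - 29*l + 42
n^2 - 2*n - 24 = (n - 6)*(n + 4)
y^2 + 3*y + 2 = (y + 1)*(y + 2)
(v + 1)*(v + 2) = v^2 + 3*v + 2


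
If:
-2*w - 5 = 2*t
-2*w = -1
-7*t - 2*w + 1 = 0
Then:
No Solution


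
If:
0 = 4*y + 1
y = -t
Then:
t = 1/4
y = -1/4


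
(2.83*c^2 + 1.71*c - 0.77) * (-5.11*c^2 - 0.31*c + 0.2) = -14.4613*c^4 - 9.6154*c^3 + 3.9706*c^2 + 0.5807*c - 0.154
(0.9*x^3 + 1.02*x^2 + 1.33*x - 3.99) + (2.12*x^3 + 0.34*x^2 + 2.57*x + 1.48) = 3.02*x^3 + 1.36*x^2 + 3.9*x - 2.51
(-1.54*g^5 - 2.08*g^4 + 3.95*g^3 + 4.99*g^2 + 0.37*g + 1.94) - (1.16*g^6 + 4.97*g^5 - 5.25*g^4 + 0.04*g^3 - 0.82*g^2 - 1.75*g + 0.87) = -1.16*g^6 - 6.51*g^5 + 3.17*g^4 + 3.91*g^3 + 5.81*g^2 + 2.12*g + 1.07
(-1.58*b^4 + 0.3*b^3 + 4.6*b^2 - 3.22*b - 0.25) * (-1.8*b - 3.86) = 2.844*b^5 + 5.5588*b^4 - 9.438*b^3 - 11.96*b^2 + 12.8792*b + 0.965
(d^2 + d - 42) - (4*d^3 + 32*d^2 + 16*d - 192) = -4*d^3 - 31*d^2 - 15*d + 150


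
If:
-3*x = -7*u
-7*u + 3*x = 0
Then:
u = 3*x/7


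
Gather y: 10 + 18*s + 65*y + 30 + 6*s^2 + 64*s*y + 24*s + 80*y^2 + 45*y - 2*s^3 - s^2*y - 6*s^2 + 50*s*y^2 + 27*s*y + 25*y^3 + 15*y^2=-2*s^3 + 42*s + 25*y^3 + y^2*(50*s + 95) + y*(-s^2 + 91*s + 110) + 40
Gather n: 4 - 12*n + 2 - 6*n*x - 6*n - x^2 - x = n*(-6*x - 18) - x^2 - x + 6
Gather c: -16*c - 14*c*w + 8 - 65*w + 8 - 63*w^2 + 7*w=c*(-14*w - 16) - 63*w^2 - 58*w + 16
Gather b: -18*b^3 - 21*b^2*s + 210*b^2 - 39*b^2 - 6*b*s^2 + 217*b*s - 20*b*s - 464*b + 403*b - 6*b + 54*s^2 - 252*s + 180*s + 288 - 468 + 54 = -18*b^3 + b^2*(171 - 21*s) + b*(-6*s^2 + 197*s - 67) + 54*s^2 - 72*s - 126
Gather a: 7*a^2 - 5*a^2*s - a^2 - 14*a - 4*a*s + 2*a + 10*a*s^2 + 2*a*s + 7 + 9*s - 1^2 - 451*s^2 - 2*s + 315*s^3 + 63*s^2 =a^2*(6 - 5*s) + a*(10*s^2 - 2*s - 12) + 315*s^3 - 388*s^2 + 7*s + 6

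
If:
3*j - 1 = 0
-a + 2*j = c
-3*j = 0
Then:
No Solution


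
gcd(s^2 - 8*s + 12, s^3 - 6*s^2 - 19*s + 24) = 1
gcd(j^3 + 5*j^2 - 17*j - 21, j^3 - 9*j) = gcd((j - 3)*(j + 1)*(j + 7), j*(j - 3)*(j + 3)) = j - 3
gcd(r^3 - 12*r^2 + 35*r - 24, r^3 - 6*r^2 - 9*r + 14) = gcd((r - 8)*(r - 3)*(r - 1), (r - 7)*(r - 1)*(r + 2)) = r - 1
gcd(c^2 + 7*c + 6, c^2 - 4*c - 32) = 1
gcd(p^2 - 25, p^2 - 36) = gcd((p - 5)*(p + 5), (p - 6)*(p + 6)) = 1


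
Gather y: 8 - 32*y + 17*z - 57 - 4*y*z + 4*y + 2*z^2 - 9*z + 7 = y*(-4*z - 28) + 2*z^2 + 8*z - 42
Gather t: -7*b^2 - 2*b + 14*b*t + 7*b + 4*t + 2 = -7*b^2 + 5*b + t*(14*b + 4) + 2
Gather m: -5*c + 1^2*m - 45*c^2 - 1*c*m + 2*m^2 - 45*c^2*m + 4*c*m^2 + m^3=-45*c^2 - 5*c + m^3 + m^2*(4*c + 2) + m*(-45*c^2 - c + 1)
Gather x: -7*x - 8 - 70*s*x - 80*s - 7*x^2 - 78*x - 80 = -80*s - 7*x^2 + x*(-70*s - 85) - 88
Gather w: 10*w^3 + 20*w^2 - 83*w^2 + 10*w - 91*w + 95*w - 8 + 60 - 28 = 10*w^3 - 63*w^2 + 14*w + 24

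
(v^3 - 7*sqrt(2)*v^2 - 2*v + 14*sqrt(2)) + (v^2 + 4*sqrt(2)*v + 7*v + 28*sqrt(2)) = v^3 - 7*sqrt(2)*v^2 + v^2 + 5*v + 4*sqrt(2)*v + 42*sqrt(2)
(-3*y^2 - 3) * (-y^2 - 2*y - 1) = 3*y^4 + 6*y^3 + 6*y^2 + 6*y + 3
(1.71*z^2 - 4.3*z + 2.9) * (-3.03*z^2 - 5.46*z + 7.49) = -5.1813*z^4 + 3.6924*z^3 + 27.4989*z^2 - 48.041*z + 21.721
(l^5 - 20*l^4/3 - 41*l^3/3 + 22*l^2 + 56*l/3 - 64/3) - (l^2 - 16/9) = l^5 - 20*l^4/3 - 41*l^3/3 + 21*l^2 + 56*l/3 - 176/9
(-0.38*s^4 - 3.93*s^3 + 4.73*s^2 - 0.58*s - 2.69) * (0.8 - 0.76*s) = 0.2888*s^5 + 2.6828*s^4 - 6.7388*s^3 + 4.2248*s^2 + 1.5804*s - 2.152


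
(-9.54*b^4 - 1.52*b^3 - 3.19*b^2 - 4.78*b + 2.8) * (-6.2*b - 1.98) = 59.148*b^5 + 28.3132*b^4 + 22.7876*b^3 + 35.9522*b^2 - 7.8956*b - 5.544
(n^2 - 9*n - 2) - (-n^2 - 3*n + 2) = 2*n^2 - 6*n - 4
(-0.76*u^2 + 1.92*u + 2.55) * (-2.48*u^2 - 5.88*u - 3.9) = 1.8848*u^4 - 0.2928*u^3 - 14.6496*u^2 - 22.482*u - 9.945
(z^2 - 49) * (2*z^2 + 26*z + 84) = 2*z^4 + 26*z^3 - 14*z^2 - 1274*z - 4116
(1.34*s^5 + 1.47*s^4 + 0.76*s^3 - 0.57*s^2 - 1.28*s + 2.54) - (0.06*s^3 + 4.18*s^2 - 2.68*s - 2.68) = 1.34*s^5 + 1.47*s^4 + 0.7*s^3 - 4.75*s^2 + 1.4*s + 5.22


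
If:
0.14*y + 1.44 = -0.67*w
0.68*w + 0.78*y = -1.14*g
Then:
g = 1.28201099764336 - 0.559570568211574*y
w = -0.208955223880597*y - 2.14925373134328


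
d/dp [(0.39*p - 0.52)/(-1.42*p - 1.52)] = (-1.890304*p - 2.023424)/(1.42*p + 1.52)^3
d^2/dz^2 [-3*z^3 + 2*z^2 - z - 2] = 4 - 18*z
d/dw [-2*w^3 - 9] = -6*w^2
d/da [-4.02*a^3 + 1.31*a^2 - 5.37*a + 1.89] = -12.06*a^2 + 2.62*a - 5.37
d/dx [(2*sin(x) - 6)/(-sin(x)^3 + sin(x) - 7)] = 2*(2*sin(x)^3 - 9*sin(x)^2 - 4)*cos(x)/(-sin(x)*cos(x)^2 + 7)^2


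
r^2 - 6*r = r*(r - 6)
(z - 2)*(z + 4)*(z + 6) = z^3 + 8*z^2 + 4*z - 48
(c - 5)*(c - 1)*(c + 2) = c^3 - 4*c^2 - 7*c + 10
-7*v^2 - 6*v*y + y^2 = (-7*v + y)*(v + y)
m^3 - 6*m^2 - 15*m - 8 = (m - 8)*(m + 1)^2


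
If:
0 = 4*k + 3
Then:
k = -3/4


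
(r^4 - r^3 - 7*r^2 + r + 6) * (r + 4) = r^5 + 3*r^4 - 11*r^3 - 27*r^2 + 10*r + 24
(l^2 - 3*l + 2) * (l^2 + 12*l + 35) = l^4 + 9*l^3 + l^2 - 81*l + 70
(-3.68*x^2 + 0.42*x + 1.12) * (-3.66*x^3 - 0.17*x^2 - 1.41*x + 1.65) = 13.4688*x^5 - 0.9116*x^4 + 1.0182*x^3 - 6.8546*x^2 - 0.8862*x + 1.848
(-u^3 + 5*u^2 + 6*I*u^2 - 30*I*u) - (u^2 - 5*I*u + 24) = -u^3 + 4*u^2 + 6*I*u^2 - 25*I*u - 24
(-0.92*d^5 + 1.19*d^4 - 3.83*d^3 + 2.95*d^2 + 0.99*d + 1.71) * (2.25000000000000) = -2.07*d^5 + 2.6775*d^4 - 8.6175*d^3 + 6.6375*d^2 + 2.2275*d + 3.8475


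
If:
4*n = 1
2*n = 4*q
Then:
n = 1/4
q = 1/8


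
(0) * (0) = 0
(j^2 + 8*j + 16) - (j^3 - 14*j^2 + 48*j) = -j^3 + 15*j^2 - 40*j + 16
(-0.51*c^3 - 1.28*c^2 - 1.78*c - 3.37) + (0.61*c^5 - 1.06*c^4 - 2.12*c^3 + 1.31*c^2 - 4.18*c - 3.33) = 0.61*c^5 - 1.06*c^4 - 2.63*c^3 + 0.03*c^2 - 5.96*c - 6.7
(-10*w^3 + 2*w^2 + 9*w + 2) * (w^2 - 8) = -10*w^5 + 2*w^4 + 89*w^3 - 14*w^2 - 72*w - 16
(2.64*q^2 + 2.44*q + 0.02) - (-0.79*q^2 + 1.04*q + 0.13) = 3.43*q^2 + 1.4*q - 0.11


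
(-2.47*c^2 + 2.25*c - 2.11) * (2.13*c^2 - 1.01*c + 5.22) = -5.2611*c^4 + 7.2872*c^3 - 19.6602*c^2 + 13.8761*c - 11.0142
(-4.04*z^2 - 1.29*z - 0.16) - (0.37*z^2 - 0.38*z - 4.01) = -4.41*z^2 - 0.91*z + 3.85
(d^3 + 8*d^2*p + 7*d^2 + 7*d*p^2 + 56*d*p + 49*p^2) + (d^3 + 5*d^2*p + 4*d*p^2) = 2*d^3 + 13*d^2*p + 7*d^2 + 11*d*p^2 + 56*d*p + 49*p^2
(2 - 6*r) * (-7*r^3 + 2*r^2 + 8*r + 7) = 42*r^4 - 26*r^3 - 44*r^2 - 26*r + 14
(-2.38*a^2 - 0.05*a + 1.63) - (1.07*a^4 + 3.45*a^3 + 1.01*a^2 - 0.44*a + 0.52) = -1.07*a^4 - 3.45*a^3 - 3.39*a^2 + 0.39*a + 1.11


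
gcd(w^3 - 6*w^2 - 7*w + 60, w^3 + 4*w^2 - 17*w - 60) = w^2 - w - 12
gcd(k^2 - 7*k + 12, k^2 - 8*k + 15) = k - 3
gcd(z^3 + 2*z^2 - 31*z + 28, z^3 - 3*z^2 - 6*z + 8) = z^2 - 5*z + 4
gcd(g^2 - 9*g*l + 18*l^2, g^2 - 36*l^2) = g - 6*l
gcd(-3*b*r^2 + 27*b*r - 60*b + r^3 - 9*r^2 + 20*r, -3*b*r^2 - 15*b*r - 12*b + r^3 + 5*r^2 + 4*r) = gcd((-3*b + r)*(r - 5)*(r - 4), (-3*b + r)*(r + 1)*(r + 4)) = -3*b + r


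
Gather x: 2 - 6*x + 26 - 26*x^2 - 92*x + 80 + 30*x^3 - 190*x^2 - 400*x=30*x^3 - 216*x^2 - 498*x + 108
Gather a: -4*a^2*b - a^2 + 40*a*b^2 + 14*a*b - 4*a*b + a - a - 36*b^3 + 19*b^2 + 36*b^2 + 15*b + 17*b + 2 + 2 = a^2*(-4*b - 1) + a*(40*b^2 + 10*b) - 36*b^3 + 55*b^2 + 32*b + 4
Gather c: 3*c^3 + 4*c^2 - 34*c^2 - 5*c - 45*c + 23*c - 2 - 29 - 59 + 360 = 3*c^3 - 30*c^2 - 27*c + 270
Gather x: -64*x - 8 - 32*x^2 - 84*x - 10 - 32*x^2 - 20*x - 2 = -64*x^2 - 168*x - 20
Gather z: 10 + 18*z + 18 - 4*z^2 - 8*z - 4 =-4*z^2 + 10*z + 24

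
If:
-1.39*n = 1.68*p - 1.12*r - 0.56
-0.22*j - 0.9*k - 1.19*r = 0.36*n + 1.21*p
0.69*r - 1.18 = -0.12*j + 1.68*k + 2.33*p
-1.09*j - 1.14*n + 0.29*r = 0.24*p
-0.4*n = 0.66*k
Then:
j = -0.72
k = -0.48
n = 0.80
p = -0.09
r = 0.35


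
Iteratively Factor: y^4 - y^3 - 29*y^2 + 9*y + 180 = (y + 4)*(y^3 - 5*y^2 - 9*y + 45) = (y + 3)*(y + 4)*(y^2 - 8*y + 15) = (y - 3)*(y + 3)*(y + 4)*(y - 5)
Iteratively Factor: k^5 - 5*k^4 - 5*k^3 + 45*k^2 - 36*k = (k)*(k^4 - 5*k^3 - 5*k^2 + 45*k - 36) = k*(k - 1)*(k^3 - 4*k^2 - 9*k + 36) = k*(k - 4)*(k - 1)*(k^2 - 9) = k*(k - 4)*(k - 1)*(k + 3)*(k - 3)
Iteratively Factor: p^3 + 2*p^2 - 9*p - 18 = (p + 3)*(p^2 - p - 6) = (p + 2)*(p + 3)*(p - 3)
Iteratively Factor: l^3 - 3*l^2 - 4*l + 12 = (l - 2)*(l^2 - l - 6) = (l - 2)*(l + 2)*(l - 3)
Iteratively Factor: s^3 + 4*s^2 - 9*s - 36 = (s + 3)*(s^2 + s - 12) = (s + 3)*(s + 4)*(s - 3)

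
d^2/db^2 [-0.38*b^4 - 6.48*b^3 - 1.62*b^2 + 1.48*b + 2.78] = -4.56*b^2 - 38.88*b - 3.24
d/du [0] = 0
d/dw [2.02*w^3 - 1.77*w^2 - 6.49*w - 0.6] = 6.06*w^2 - 3.54*w - 6.49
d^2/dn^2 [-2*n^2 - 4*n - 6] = -4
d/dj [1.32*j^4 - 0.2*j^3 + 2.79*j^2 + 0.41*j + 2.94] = 5.28*j^3 - 0.6*j^2 + 5.58*j + 0.41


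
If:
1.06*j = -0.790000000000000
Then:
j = -0.75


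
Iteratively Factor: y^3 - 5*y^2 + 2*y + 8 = (y - 2)*(y^2 - 3*y - 4) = (y - 4)*(y - 2)*(y + 1)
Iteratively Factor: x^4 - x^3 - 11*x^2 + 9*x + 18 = (x + 3)*(x^3 - 4*x^2 + x + 6) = (x - 2)*(x + 3)*(x^2 - 2*x - 3) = (x - 2)*(x + 1)*(x + 3)*(x - 3)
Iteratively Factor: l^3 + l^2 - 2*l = (l - 1)*(l^2 + 2*l) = l*(l - 1)*(l + 2)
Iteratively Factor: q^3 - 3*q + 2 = (q - 1)*(q^2 + q - 2) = (q - 1)^2*(q + 2)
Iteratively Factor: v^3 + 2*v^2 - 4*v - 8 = (v + 2)*(v^2 - 4) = (v - 2)*(v + 2)*(v + 2)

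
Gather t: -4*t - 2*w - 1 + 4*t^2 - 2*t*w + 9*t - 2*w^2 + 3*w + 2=4*t^2 + t*(5 - 2*w) - 2*w^2 + w + 1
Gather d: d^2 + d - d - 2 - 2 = d^2 - 4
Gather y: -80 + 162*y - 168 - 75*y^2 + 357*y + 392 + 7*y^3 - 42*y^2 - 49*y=7*y^3 - 117*y^2 + 470*y + 144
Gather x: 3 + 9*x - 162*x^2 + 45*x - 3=-162*x^2 + 54*x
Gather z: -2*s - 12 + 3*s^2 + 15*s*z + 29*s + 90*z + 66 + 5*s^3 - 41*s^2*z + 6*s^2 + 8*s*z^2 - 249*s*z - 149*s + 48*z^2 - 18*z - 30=5*s^3 + 9*s^2 - 122*s + z^2*(8*s + 48) + z*(-41*s^2 - 234*s + 72) + 24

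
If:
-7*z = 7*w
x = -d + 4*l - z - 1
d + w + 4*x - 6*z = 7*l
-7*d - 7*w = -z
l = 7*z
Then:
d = 8/85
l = 49/85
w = -7/85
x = 96/85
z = 7/85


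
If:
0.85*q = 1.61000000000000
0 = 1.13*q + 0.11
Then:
No Solution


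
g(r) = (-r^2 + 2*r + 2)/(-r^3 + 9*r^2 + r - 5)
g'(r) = (2 - 2*r)/(-r^3 + 9*r^2 + r - 5) + (-r^2 + 2*r + 2)*(3*r^2 - 18*r - 1)/(-r^3 + 9*r^2 + r - 5)^2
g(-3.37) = -0.12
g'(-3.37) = -0.02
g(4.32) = -0.09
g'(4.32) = -0.05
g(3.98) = -0.07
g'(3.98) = -0.05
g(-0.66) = -0.17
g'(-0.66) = -0.87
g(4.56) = -0.11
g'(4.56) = -0.05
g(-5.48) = -0.09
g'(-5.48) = -0.01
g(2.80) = -0.01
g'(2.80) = -0.07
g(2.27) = 0.04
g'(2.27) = -0.12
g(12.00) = 0.28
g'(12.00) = -0.09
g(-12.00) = -0.06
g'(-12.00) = 0.00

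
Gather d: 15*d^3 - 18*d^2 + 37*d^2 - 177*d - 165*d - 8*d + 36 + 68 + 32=15*d^3 + 19*d^2 - 350*d + 136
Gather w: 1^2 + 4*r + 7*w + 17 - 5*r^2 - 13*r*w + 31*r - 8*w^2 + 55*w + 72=-5*r^2 + 35*r - 8*w^2 + w*(62 - 13*r) + 90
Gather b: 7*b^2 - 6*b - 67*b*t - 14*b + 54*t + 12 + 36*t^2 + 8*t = 7*b^2 + b*(-67*t - 20) + 36*t^2 + 62*t + 12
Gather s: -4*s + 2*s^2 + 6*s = 2*s^2 + 2*s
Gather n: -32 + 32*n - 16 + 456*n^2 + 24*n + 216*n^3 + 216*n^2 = 216*n^3 + 672*n^2 + 56*n - 48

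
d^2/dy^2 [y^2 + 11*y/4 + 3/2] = 2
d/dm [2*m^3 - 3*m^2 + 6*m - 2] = 6*m^2 - 6*m + 6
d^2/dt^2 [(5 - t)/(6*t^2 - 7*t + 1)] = 2*(-(t - 5)*(12*t - 7)^2 + (18*t - 37)*(6*t^2 - 7*t + 1))/(6*t^2 - 7*t + 1)^3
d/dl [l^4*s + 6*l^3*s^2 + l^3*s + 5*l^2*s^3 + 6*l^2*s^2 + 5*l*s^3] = s*(4*l^3 + 18*l^2*s + 3*l^2 + 10*l*s^2 + 12*l*s + 5*s^2)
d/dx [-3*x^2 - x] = -6*x - 1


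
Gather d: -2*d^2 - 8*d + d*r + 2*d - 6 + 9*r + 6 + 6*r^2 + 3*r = -2*d^2 + d*(r - 6) + 6*r^2 + 12*r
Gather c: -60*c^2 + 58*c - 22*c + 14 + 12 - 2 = -60*c^2 + 36*c + 24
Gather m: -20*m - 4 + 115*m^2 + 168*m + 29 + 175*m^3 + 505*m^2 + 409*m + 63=175*m^3 + 620*m^2 + 557*m + 88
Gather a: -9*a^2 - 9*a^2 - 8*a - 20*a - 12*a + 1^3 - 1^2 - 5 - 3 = -18*a^2 - 40*a - 8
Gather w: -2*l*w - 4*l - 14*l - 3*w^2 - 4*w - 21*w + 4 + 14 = -18*l - 3*w^2 + w*(-2*l - 25) + 18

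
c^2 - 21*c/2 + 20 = (c - 8)*(c - 5/2)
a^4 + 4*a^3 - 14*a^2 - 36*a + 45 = (a - 3)*(a - 1)*(a + 3)*(a + 5)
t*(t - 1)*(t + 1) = t^3 - t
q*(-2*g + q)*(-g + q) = 2*g^2*q - 3*g*q^2 + q^3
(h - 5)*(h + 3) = h^2 - 2*h - 15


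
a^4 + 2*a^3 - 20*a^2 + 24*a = a*(a - 2)^2*(a + 6)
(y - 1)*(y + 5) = y^2 + 4*y - 5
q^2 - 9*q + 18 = (q - 6)*(q - 3)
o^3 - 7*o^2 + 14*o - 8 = (o - 4)*(o - 2)*(o - 1)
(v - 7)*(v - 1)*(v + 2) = v^3 - 6*v^2 - 9*v + 14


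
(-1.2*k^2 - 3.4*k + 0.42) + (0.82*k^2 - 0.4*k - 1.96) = -0.38*k^2 - 3.8*k - 1.54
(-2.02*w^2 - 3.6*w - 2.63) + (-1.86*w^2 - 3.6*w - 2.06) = -3.88*w^2 - 7.2*w - 4.69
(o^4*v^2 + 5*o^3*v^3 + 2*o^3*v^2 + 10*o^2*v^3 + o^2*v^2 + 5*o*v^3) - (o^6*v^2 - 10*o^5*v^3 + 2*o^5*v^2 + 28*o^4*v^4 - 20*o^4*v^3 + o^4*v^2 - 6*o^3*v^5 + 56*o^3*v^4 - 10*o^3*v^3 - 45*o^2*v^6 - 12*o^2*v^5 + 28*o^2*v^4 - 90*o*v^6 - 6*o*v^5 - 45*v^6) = -o^6*v^2 + 10*o^5*v^3 - 2*o^5*v^2 - 28*o^4*v^4 + 20*o^4*v^3 + 6*o^3*v^5 - 56*o^3*v^4 + 15*o^3*v^3 + 2*o^3*v^2 + 45*o^2*v^6 + 12*o^2*v^5 - 28*o^2*v^4 + 10*o^2*v^3 + o^2*v^2 + 90*o*v^6 + 6*o*v^5 + 5*o*v^3 + 45*v^6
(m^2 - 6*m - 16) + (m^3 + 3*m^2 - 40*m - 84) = m^3 + 4*m^2 - 46*m - 100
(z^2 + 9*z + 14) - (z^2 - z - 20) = 10*z + 34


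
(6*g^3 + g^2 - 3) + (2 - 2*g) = 6*g^3 + g^2 - 2*g - 1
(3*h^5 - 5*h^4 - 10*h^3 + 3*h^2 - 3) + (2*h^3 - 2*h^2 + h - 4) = 3*h^5 - 5*h^4 - 8*h^3 + h^2 + h - 7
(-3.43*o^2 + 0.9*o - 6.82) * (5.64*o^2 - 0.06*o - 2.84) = -19.3452*o^4 + 5.2818*o^3 - 28.7776*o^2 - 2.1468*o + 19.3688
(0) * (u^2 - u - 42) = 0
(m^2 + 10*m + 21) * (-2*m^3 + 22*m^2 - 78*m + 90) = -2*m^5 + 2*m^4 + 100*m^3 - 228*m^2 - 738*m + 1890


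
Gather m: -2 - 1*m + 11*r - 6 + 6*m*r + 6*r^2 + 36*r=m*(6*r - 1) + 6*r^2 + 47*r - 8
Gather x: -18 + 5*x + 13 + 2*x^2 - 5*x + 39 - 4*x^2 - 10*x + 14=-2*x^2 - 10*x + 48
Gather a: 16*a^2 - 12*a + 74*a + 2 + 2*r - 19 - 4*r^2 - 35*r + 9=16*a^2 + 62*a - 4*r^2 - 33*r - 8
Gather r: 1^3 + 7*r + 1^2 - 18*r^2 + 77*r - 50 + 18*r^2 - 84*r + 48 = 0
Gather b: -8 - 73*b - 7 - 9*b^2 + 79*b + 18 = -9*b^2 + 6*b + 3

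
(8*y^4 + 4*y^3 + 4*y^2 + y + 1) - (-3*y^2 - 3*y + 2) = 8*y^4 + 4*y^3 + 7*y^2 + 4*y - 1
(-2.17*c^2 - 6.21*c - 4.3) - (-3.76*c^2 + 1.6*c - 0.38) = 1.59*c^2 - 7.81*c - 3.92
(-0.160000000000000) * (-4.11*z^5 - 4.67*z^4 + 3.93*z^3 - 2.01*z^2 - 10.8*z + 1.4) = 0.6576*z^5 + 0.7472*z^4 - 0.6288*z^3 + 0.3216*z^2 + 1.728*z - 0.224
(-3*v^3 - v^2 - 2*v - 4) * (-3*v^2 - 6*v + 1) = 9*v^5 + 21*v^4 + 9*v^3 + 23*v^2 + 22*v - 4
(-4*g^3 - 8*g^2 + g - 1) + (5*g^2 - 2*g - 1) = -4*g^3 - 3*g^2 - g - 2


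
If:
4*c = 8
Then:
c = 2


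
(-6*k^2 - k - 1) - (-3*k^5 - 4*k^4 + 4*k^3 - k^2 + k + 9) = 3*k^5 + 4*k^4 - 4*k^3 - 5*k^2 - 2*k - 10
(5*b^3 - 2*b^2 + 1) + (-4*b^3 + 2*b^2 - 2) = b^3 - 1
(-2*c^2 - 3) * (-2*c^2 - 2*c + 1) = 4*c^4 + 4*c^3 + 4*c^2 + 6*c - 3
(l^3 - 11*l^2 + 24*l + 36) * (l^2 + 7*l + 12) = l^5 - 4*l^4 - 41*l^3 + 72*l^2 + 540*l + 432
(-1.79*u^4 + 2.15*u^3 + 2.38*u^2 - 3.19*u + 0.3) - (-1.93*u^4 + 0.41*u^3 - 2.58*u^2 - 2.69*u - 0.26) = 0.14*u^4 + 1.74*u^3 + 4.96*u^2 - 0.5*u + 0.56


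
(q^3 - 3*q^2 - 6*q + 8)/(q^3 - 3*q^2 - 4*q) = (q^2 + q - 2)/(q*(q + 1))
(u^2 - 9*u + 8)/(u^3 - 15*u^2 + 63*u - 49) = (u - 8)/(u^2 - 14*u + 49)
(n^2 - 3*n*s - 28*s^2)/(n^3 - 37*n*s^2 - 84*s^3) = 1/(n + 3*s)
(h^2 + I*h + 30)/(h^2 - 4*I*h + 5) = (h + 6*I)/(h + I)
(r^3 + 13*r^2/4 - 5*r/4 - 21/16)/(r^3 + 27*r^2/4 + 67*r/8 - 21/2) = (r + 1/2)/(r + 4)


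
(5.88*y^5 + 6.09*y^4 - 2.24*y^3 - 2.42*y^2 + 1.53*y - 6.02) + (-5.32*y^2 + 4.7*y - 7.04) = 5.88*y^5 + 6.09*y^4 - 2.24*y^3 - 7.74*y^2 + 6.23*y - 13.06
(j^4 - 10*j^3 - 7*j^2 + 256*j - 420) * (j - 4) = j^5 - 14*j^4 + 33*j^3 + 284*j^2 - 1444*j + 1680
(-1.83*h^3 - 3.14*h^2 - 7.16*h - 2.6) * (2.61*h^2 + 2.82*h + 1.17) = -4.7763*h^5 - 13.356*h^4 - 29.6835*h^3 - 30.651*h^2 - 15.7092*h - 3.042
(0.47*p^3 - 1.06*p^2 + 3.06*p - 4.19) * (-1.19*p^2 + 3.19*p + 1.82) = -0.5593*p^5 + 2.7607*p^4 - 6.1674*p^3 + 12.8183*p^2 - 7.7969*p - 7.6258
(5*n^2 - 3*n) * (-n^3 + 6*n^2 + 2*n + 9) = -5*n^5 + 33*n^4 - 8*n^3 + 39*n^2 - 27*n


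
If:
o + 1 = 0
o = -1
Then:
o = -1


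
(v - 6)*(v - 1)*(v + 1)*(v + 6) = v^4 - 37*v^2 + 36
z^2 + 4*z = z*(z + 4)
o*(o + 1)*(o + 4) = o^3 + 5*o^2 + 4*o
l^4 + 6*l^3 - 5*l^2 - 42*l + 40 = (l - 2)*(l - 1)*(l + 4)*(l + 5)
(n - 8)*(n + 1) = n^2 - 7*n - 8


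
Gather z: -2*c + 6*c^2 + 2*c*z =6*c^2 + 2*c*z - 2*c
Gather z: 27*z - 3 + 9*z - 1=36*z - 4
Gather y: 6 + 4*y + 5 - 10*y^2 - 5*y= -10*y^2 - y + 11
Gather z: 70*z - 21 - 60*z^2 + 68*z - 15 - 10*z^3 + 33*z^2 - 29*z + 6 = -10*z^3 - 27*z^2 + 109*z - 30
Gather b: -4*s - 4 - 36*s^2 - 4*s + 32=-36*s^2 - 8*s + 28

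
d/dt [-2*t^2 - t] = -4*t - 1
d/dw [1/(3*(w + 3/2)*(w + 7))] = 2*(-4*w - 17)/(3*(4*w^4 + 68*w^3 + 373*w^2 + 714*w + 441))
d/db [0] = 0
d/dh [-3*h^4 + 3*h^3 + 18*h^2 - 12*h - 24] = -12*h^3 + 9*h^2 + 36*h - 12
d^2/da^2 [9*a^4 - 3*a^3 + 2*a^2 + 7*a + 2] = 108*a^2 - 18*a + 4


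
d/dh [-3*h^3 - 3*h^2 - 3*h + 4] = -9*h^2 - 6*h - 3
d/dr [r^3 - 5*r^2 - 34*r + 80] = 3*r^2 - 10*r - 34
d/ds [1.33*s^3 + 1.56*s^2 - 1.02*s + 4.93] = 3.99*s^2 + 3.12*s - 1.02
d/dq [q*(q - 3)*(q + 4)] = 3*q^2 + 2*q - 12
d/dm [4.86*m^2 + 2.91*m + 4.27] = 9.72*m + 2.91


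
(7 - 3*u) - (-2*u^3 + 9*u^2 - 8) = 2*u^3 - 9*u^2 - 3*u + 15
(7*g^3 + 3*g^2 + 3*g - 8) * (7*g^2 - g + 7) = 49*g^5 + 14*g^4 + 67*g^3 - 38*g^2 + 29*g - 56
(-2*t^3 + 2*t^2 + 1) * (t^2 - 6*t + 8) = -2*t^5 + 14*t^4 - 28*t^3 + 17*t^2 - 6*t + 8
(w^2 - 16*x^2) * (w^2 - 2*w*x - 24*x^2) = w^4 - 2*w^3*x - 40*w^2*x^2 + 32*w*x^3 + 384*x^4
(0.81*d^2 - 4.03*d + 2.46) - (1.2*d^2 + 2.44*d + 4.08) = -0.39*d^2 - 6.47*d - 1.62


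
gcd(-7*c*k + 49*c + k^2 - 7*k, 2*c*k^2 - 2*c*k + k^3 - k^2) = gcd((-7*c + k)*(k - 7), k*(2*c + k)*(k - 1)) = 1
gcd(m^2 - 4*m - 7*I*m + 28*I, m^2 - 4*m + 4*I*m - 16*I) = m - 4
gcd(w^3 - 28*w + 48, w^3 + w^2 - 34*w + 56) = w^2 - 6*w + 8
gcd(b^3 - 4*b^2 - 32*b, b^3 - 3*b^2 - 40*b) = b^2 - 8*b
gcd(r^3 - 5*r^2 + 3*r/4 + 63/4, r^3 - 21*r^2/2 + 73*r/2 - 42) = r^2 - 13*r/2 + 21/2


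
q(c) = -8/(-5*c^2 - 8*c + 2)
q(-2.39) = 1.08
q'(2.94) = -0.07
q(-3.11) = 0.37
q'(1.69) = -0.30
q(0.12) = -8.26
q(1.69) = 0.31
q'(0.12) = -78.55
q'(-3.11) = 0.40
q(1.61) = 0.34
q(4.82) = 0.05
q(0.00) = -4.00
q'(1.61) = -0.34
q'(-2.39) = 2.30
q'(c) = -8*(10*c + 8)/(-5*c^2 - 8*c + 2)^2 = 16*(-5*c - 4)/(5*c^2 + 8*c - 2)^2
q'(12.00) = 0.00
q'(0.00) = -16.00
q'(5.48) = -0.01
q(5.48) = 0.04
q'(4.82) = -0.02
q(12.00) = 0.01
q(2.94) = 0.12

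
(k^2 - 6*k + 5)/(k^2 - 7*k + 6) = (k - 5)/(k - 6)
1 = 1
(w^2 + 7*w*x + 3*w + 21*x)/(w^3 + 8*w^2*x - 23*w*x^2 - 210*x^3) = (-w - 3)/(-w^2 - w*x + 30*x^2)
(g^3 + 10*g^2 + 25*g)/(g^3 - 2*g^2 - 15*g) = (g^2 + 10*g + 25)/(g^2 - 2*g - 15)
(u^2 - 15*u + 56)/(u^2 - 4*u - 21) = (u - 8)/(u + 3)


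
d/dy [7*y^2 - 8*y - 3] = 14*y - 8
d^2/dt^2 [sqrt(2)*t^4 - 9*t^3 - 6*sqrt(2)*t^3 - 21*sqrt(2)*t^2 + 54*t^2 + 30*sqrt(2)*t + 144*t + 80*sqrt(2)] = 12*sqrt(2)*t^2 - 54*t - 36*sqrt(2)*t - 42*sqrt(2) + 108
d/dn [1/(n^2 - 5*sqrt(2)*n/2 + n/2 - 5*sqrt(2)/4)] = 8*(-4*n - 1 + 5*sqrt(2))/(4*n^2 - 10*sqrt(2)*n + 2*n - 5*sqrt(2))^2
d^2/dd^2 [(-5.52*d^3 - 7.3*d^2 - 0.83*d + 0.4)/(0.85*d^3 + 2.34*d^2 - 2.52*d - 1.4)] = (1.4210854715202e-14*d^7 + 11.41006*d^6 - 74.54109*d^5 - 179.08242*d^4 - 313.902352*d^3 - 264.18792*d^2 - 92.526*d - 15.0584)/(0.614125*d^9 + 5.07195*d^8 + 8.50068*d^7 - 20.295276*d^6 - 41.909616*d^5 + 39.575088*d^4 + 38.528112*d^3 - 12.91248*d^2 - 14.8176*d - 2.744)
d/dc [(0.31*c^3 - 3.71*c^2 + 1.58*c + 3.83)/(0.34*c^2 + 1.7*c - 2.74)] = (0.1054*c^4 + 1.054*c^3 - 9.3924*c^2 + 17.7264*c - 10.8402)/(0.1156*c^4 + 1.156*c^3 + 1.0268*c^2 - 9.316*c + 7.5076)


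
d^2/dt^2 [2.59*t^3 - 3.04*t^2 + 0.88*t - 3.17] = 15.54*t - 6.08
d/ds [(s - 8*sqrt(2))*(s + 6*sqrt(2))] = 2*s - 2*sqrt(2)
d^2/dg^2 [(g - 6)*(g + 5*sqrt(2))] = 2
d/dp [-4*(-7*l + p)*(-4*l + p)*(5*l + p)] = 108*l^2 + 48*l*p - 12*p^2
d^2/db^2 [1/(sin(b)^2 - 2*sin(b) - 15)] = 2*(-2*sin(b)^4 + 3*sin(b)^3 - 29*sin(b)^2 + 9*sin(b) + 19)/((sin(b) - 5)^3*(sin(b) + 3)^3)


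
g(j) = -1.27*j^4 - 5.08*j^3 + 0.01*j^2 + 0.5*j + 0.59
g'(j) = -5.08*j^3 - 15.24*j^2 + 0.02*j + 0.5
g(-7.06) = -1369.98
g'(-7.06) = 1028.37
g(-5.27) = -237.84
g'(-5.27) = 320.66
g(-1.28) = 7.21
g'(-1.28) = -13.84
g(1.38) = -16.66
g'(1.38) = -41.85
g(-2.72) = 32.02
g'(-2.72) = -10.08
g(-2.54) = 29.77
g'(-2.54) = -14.63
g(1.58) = -26.55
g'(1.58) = -57.55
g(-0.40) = 0.68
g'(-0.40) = -1.62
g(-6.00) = -550.69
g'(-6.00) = 549.02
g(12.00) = -35104.93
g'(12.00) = -10972.06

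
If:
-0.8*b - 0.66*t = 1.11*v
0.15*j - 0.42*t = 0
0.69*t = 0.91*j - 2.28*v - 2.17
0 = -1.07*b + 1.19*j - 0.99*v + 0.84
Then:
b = 1.48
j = -0.22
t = -0.08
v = -1.02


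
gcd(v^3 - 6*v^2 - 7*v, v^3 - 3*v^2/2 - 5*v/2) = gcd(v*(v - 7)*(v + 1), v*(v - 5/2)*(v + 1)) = v^2 + v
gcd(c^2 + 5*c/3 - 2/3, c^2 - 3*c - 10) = c + 2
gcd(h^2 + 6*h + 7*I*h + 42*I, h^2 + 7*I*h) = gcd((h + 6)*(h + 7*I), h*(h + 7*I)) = h + 7*I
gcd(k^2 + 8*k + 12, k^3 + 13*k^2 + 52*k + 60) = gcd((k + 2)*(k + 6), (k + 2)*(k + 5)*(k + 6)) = k^2 + 8*k + 12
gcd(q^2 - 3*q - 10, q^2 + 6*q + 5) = 1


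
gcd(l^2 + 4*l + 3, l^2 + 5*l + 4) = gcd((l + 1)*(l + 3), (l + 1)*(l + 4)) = l + 1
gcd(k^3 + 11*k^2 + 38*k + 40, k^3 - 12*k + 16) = k + 4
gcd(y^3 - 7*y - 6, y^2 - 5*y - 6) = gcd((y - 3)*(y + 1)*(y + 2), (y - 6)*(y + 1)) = y + 1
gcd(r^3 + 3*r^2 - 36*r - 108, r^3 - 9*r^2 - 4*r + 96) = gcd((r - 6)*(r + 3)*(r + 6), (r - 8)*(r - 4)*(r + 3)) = r + 3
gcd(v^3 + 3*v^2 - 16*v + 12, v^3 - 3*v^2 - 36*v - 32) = 1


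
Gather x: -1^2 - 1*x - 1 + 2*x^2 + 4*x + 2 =2*x^2 + 3*x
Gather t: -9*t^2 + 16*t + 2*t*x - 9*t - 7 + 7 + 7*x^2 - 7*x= -9*t^2 + t*(2*x + 7) + 7*x^2 - 7*x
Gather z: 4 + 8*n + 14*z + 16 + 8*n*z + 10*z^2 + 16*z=8*n + 10*z^2 + z*(8*n + 30) + 20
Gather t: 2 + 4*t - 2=4*t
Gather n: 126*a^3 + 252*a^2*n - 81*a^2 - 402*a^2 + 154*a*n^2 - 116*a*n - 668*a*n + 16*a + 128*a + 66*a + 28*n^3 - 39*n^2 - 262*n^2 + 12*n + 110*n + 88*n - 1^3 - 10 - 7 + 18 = 126*a^3 - 483*a^2 + 210*a + 28*n^3 + n^2*(154*a - 301) + n*(252*a^2 - 784*a + 210)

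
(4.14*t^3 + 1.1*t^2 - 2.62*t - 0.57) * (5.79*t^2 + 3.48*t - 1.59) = 23.9706*t^5 + 20.7762*t^4 - 17.9244*t^3 - 14.1669*t^2 + 2.1822*t + 0.9063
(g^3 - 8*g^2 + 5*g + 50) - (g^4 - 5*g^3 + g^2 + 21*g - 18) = -g^4 + 6*g^3 - 9*g^2 - 16*g + 68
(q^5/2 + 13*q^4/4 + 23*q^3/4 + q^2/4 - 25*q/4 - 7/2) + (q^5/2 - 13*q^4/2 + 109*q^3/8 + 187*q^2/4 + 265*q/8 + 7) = q^5 - 13*q^4/4 + 155*q^3/8 + 47*q^2 + 215*q/8 + 7/2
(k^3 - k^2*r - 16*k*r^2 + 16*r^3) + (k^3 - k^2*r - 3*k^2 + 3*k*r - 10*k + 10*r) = 2*k^3 - 2*k^2*r - 3*k^2 - 16*k*r^2 + 3*k*r - 10*k + 16*r^3 + 10*r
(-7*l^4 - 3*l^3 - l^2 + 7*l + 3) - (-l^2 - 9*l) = -7*l^4 - 3*l^3 + 16*l + 3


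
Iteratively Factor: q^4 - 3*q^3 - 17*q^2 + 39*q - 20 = (q + 4)*(q^3 - 7*q^2 + 11*q - 5) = (q - 1)*(q + 4)*(q^2 - 6*q + 5) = (q - 5)*(q - 1)*(q + 4)*(q - 1)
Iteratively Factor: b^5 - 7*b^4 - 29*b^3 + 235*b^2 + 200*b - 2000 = (b - 5)*(b^4 - 2*b^3 - 39*b^2 + 40*b + 400) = (b - 5)^2*(b^3 + 3*b^2 - 24*b - 80) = (b - 5)^2*(b + 4)*(b^2 - b - 20) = (b - 5)^2*(b + 4)^2*(b - 5)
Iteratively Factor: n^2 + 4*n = (n + 4)*(n)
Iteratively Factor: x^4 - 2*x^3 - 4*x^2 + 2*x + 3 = (x - 1)*(x^3 - x^2 - 5*x - 3) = (x - 1)*(x + 1)*(x^2 - 2*x - 3) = (x - 3)*(x - 1)*(x + 1)*(x + 1)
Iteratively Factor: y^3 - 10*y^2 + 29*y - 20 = (y - 1)*(y^2 - 9*y + 20) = (y - 5)*(y - 1)*(y - 4)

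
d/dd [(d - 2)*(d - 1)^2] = (d - 1)*(3*d - 5)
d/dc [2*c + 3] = 2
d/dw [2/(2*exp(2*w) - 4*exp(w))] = 2*(1 - exp(w))*exp(-w)/(exp(w) - 2)^2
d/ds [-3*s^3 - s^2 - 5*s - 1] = -9*s^2 - 2*s - 5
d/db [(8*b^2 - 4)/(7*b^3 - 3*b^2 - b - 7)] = 4*(-14*b^4 + 19*b^2 - 34*b - 1)/(49*b^6 - 42*b^5 - 5*b^4 - 92*b^3 + 43*b^2 + 14*b + 49)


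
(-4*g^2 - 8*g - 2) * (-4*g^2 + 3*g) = 16*g^4 + 20*g^3 - 16*g^2 - 6*g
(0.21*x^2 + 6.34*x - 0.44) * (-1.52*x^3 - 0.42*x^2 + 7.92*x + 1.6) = -0.3192*x^5 - 9.725*x^4 - 0.3308*x^3 + 50.7336*x^2 + 6.6592*x - 0.704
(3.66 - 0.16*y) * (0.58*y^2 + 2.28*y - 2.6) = -0.0928*y^3 + 1.758*y^2 + 8.7608*y - 9.516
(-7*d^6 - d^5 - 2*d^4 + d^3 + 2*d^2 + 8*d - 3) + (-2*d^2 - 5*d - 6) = -7*d^6 - d^5 - 2*d^4 + d^3 + 3*d - 9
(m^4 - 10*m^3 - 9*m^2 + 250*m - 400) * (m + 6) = m^5 - 4*m^4 - 69*m^3 + 196*m^2 + 1100*m - 2400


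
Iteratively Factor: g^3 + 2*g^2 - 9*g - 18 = (g - 3)*(g^2 + 5*g + 6) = (g - 3)*(g + 3)*(g + 2)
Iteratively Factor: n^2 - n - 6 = (n + 2)*(n - 3)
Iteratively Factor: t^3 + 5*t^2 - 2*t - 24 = (t - 2)*(t^2 + 7*t + 12) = (t - 2)*(t + 3)*(t + 4)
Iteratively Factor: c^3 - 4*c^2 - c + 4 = (c - 4)*(c^2 - 1) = (c - 4)*(c - 1)*(c + 1)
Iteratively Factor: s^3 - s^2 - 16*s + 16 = (s - 1)*(s^2 - 16) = (s - 1)*(s + 4)*(s - 4)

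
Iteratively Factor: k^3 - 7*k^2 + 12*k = (k)*(k^2 - 7*k + 12) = k*(k - 4)*(k - 3)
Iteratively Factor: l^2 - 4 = (l + 2)*(l - 2)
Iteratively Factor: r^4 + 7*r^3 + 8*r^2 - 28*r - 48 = (r + 4)*(r^3 + 3*r^2 - 4*r - 12) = (r - 2)*(r + 4)*(r^2 + 5*r + 6) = (r - 2)*(r + 3)*(r + 4)*(r + 2)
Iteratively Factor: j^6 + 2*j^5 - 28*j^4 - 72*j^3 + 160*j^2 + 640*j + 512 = (j - 4)*(j^5 + 6*j^4 - 4*j^3 - 88*j^2 - 192*j - 128) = (j - 4)*(j + 2)*(j^4 + 4*j^3 - 12*j^2 - 64*j - 64) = (j - 4)*(j + 2)^2*(j^3 + 2*j^2 - 16*j - 32) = (j - 4)^2*(j + 2)^2*(j^2 + 6*j + 8) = (j - 4)^2*(j + 2)^3*(j + 4)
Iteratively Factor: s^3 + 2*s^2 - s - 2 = (s + 2)*(s^2 - 1) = (s - 1)*(s + 2)*(s + 1)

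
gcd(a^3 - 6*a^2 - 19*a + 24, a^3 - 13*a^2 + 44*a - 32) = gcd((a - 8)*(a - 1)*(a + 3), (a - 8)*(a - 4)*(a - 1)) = a^2 - 9*a + 8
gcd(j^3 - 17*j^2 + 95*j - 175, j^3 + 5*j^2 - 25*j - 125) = j - 5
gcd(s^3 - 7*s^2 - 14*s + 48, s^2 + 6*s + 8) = 1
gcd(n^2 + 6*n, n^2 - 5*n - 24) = 1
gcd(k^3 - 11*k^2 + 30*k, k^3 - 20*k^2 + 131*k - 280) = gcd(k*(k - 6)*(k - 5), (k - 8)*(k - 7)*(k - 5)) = k - 5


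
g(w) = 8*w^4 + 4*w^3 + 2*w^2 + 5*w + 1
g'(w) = 32*w^3 + 12*w^2 + 4*w + 5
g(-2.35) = 192.37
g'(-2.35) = -353.42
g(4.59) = 4003.82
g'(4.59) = 3370.66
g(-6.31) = 11726.70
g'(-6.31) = -7582.11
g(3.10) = 893.70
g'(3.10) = 1086.03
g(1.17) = 30.99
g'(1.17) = 77.36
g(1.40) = 53.63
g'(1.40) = 121.93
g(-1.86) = 68.63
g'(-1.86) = -166.84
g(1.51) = 68.47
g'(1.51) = 148.58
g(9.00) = 55612.00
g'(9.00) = 24341.00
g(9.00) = 55612.00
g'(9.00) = 24341.00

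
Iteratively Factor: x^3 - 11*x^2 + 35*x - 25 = (x - 5)*(x^2 - 6*x + 5) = (x - 5)^2*(x - 1)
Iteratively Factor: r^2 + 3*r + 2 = (r + 2)*(r + 1)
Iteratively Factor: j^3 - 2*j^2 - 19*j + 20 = (j + 4)*(j^2 - 6*j + 5) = (j - 1)*(j + 4)*(j - 5)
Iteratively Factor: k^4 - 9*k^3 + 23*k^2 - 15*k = (k - 5)*(k^3 - 4*k^2 + 3*k) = (k - 5)*(k - 1)*(k^2 - 3*k) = k*(k - 5)*(k - 1)*(k - 3)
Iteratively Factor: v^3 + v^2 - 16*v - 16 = (v + 1)*(v^2 - 16) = (v - 4)*(v + 1)*(v + 4)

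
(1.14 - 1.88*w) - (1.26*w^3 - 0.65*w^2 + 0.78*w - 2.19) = -1.26*w^3 + 0.65*w^2 - 2.66*w + 3.33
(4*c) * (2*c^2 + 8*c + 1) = 8*c^3 + 32*c^2 + 4*c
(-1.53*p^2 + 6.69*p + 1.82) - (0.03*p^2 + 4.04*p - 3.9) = -1.56*p^2 + 2.65*p + 5.72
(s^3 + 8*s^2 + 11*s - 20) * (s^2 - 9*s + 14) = s^5 - s^4 - 47*s^3 - 7*s^2 + 334*s - 280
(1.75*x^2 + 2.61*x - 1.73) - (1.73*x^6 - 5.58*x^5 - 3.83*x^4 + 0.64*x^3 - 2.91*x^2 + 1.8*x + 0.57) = -1.73*x^6 + 5.58*x^5 + 3.83*x^4 - 0.64*x^3 + 4.66*x^2 + 0.81*x - 2.3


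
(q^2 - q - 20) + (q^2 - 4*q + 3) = 2*q^2 - 5*q - 17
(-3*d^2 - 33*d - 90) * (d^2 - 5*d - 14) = -3*d^4 - 18*d^3 + 117*d^2 + 912*d + 1260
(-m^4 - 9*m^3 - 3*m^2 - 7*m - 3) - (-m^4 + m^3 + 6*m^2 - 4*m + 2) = -10*m^3 - 9*m^2 - 3*m - 5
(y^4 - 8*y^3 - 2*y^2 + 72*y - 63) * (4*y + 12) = 4*y^5 - 20*y^4 - 104*y^3 + 264*y^2 + 612*y - 756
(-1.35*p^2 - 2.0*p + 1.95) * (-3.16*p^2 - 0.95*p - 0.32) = 4.266*p^4 + 7.6025*p^3 - 3.83*p^2 - 1.2125*p - 0.624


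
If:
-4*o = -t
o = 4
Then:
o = 4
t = 16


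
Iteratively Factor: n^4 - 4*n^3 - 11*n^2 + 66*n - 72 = (n + 4)*(n^3 - 8*n^2 + 21*n - 18) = (n - 3)*(n + 4)*(n^2 - 5*n + 6) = (n - 3)^2*(n + 4)*(n - 2)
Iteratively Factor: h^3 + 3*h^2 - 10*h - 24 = (h + 4)*(h^2 - h - 6) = (h + 2)*(h + 4)*(h - 3)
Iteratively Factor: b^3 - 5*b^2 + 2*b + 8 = (b - 2)*(b^2 - 3*b - 4) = (b - 4)*(b - 2)*(b + 1)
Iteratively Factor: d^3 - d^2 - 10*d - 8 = (d + 1)*(d^2 - 2*d - 8) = (d + 1)*(d + 2)*(d - 4)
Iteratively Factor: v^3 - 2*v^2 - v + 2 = (v - 1)*(v^2 - v - 2) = (v - 1)*(v + 1)*(v - 2)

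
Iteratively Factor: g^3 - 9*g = (g - 3)*(g^2 + 3*g) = g*(g - 3)*(g + 3)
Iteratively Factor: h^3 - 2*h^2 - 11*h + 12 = (h + 3)*(h^2 - 5*h + 4) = (h - 4)*(h + 3)*(h - 1)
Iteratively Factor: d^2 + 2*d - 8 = (d - 2)*(d + 4)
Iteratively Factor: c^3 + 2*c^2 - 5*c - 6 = (c - 2)*(c^2 + 4*c + 3) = (c - 2)*(c + 3)*(c + 1)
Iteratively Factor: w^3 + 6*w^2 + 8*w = (w + 2)*(w^2 + 4*w) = w*(w + 2)*(w + 4)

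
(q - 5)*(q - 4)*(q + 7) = q^3 - 2*q^2 - 43*q + 140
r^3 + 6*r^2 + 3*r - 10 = (r - 1)*(r + 2)*(r + 5)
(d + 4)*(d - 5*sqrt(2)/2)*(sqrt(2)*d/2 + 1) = sqrt(2)*d^3/2 - 3*d^2/2 + 2*sqrt(2)*d^2 - 6*d - 5*sqrt(2)*d/2 - 10*sqrt(2)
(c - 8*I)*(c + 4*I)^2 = c^3 + 48*c + 128*I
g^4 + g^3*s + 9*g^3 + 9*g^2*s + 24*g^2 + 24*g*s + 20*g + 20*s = (g + 2)^2*(g + 5)*(g + s)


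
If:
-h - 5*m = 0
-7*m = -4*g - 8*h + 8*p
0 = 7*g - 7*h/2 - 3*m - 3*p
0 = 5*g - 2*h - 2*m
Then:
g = 0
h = 0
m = 0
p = 0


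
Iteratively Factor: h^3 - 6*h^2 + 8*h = (h)*(h^2 - 6*h + 8) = h*(h - 2)*(h - 4)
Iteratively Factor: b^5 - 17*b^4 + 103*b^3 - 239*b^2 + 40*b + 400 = (b - 4)*(b^4 - 13*b^3 + 51*b^2 - 35*b - 100) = (b - 4)*(b + 1)*(b^3 - 14*b^2 + 65*b - 100) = (b - 4)^2*(b + 1)*(b^2 - 10*b + 25) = (b - 5)*(b - 4)^2*(b + 1)*(b - 5)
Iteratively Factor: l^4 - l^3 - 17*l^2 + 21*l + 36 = (l - 3)*(l^3 + 2*l^2 - 11*l - 12) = (l - 3)^2*(l^2 + 5*l + 4) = (l - 3)^2*(l + 4)*(l + 1)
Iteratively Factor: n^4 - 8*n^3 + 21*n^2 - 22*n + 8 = (n - 2)*(n^3 - 6*n^2 + 9*n - 4) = (n - 2)*(n - 1)*(n^2 - 5*n + 4) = (n - 2)*(n - 1)^2*(n - 4)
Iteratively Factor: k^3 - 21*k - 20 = (k + 4)*(k^2 - 4*k - 5) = (k - 5)*(k + 4)*(k + 1)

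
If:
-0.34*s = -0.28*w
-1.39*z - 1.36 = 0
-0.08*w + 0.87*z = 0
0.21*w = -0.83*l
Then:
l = 2.69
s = -8.76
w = -10.64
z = -0.98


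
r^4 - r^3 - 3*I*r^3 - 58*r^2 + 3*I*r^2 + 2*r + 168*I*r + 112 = (r - 8)*(r + 7)*(r - 2*I)*(r - I)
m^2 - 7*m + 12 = (m - 4)*(m - 3)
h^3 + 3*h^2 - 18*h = h*(h - 3)*(h + 6)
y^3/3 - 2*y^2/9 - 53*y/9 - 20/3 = (y/3 + 1)*(y - 5)*(y + 4/3)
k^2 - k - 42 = (k - 7)*(k + 6)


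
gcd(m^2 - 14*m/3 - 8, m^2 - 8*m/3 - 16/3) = m + 4/3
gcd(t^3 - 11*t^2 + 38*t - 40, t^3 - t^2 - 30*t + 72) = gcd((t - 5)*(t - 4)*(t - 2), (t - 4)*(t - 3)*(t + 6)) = t - 4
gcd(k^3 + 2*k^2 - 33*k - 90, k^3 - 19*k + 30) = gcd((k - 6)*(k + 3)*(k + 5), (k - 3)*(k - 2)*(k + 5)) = k + 5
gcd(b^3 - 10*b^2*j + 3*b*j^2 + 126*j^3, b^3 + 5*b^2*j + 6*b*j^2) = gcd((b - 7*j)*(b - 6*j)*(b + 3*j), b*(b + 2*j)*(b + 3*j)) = b + 3*j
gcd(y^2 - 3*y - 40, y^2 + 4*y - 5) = y + 5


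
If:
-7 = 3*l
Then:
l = -7/3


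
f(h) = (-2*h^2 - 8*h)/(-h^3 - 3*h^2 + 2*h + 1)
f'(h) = (-4*h - 8)/(-h^3 - 3*h^2 + 2*h + 1) + (-2*h^2 - 8*h)*(3*h^2 + 6*h - 2)/(-h^3 - 3*h^2 + 2*h + 1)^2 = 2*(-h*(h + 4)*(3*h^2 + 6*h - 2) + 2*(h + 2)*(h^3 + 3*h^2 - 2*h - 1))/(h^3 + 3*h^2 - 2*h - 1)^2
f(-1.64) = -1.30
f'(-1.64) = -0.59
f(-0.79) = -2.59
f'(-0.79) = -3.96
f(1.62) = 2.31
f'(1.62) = -2.73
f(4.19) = 0.59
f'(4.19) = -0.17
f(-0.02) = 0.17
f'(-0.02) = -8.63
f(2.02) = 1.57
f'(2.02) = -1.24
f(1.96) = 1.65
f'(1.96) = -1.37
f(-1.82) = -1.21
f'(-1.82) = -0.44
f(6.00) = 0.39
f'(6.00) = -0.07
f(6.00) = 0.39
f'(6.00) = -0.07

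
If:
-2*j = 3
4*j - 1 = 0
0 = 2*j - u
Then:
No Solution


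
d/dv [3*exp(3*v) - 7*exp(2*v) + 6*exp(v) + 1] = (9*exp(2*v) - 14*exp(v) + 6)*exp(v)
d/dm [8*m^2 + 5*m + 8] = 16*m + 5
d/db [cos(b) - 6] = -sin(b)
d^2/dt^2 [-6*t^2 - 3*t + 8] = -12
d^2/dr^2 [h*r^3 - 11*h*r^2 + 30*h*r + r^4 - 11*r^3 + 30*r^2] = 6*h*r - 22*h + 12*r^2 - 66*r + 60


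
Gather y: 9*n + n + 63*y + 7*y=10*n + 70*y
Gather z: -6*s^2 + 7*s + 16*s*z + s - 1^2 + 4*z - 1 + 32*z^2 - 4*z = -6*s^2 + 16*s*z + 8*s + 32*z^2 - 2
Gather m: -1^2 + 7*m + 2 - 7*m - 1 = 0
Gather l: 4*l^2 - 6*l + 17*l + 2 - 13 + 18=4*l^2 + 11*l + 7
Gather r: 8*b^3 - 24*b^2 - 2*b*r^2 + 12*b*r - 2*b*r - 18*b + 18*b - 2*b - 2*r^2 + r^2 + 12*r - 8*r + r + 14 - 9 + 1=8*b^3 - 24*b^2 - 2*b + r^2*(-2*b - 1) + r*(10*b + 5) + 6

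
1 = 1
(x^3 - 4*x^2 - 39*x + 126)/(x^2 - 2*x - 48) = (x^2 - 10*x + 21)/(x - 8)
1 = 1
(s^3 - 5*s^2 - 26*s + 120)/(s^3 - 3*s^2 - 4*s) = (s^2 - s - 30)/(s*(s + 1))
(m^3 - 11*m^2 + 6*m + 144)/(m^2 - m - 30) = (m^2 - 5*m - 24)/(m + 5)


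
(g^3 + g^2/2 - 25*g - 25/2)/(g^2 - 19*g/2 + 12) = (2*g^3 + g^2 - 50*g - 25)/(2*g^2 - 19*g + 24)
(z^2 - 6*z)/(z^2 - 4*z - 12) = z/(z + 2)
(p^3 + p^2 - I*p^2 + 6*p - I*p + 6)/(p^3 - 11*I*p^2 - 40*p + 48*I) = (p^2 + p*(1 + 2*I) + 2*I)/(p^2 - 8*I*p - 16)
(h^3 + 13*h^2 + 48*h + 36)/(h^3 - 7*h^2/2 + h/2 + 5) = 2*(h^2 + 12*h + 36)/(2*h^2 - 9*h + 10)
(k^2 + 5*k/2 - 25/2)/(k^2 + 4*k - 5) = (k - 5/2)/(k - 1)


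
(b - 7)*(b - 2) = b^2 - 9*b + 14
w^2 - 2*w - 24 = (w - 6)*(w + 4)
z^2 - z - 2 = (z - 2)*(z + 1)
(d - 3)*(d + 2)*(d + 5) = d^3 + 4*d^2 - 11*d - 30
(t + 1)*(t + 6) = t^2 + 7*t + 6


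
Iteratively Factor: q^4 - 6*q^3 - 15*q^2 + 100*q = (q)*(q^3 - 6*q^2 - 15*q + 100) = q*(q + 4)*(q^2 - 10*q + 25) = q*(q - 5)*(q + 4)*(q - 5)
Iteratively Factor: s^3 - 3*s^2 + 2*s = (s - 1)*(s^2 - 2*s) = s*(s - 1)*(s - 2)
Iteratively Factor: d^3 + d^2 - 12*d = (d + 4)*(d^2 - 3*d) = d*(d + 4)*(d - 3)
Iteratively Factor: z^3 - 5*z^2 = (z - 5)*(z^2) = z*(z - 5)*(z)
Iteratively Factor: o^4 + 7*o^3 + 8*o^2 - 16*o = (o - 1)*(o^3 + 8*o^2 + 16*o) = (o - 1)*(o + 4)*(o^2 + 4*o) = o*(o - 1)*(o + 4)*(o + 4)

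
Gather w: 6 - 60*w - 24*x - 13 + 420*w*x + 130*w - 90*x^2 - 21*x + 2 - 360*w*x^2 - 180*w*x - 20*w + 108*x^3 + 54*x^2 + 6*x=w*(-360*x^2 + 240*x + 50) + 108*x^3 - 36*x^2 - 39*x - 5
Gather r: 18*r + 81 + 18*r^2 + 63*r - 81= 18*r^2 + 81*r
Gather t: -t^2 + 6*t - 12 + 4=-t^2 + 6*t - 8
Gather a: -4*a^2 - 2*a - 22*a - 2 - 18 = -4*a^2 - 24*a - 20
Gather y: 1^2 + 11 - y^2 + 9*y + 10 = -y^2 + 9*y + 22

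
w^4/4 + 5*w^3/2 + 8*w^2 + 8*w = w*(w/4 + 1)*(w + 2)*(w + 4)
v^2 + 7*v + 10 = (v + 2)*(v + 5)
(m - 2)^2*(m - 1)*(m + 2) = m^4 - 3*m^3 - 2*m^2 + 12*m - 8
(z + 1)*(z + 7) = z^2 + 8*z + 7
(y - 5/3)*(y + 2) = y^2 + y/3 - 10/3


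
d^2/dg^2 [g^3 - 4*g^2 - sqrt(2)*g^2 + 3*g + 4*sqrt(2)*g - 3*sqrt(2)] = 6*g - 8 - 2*sqrt(2)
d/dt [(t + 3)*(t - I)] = 2*t + 3 - I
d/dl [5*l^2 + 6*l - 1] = 10*l + 6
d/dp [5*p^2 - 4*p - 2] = 10*p - 4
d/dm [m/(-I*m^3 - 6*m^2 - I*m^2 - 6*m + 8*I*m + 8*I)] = (-2*I*m^3 + m^2*(-6 - I) - 8*I)/(m^6 + m^5*(2 - 12*I) + m^4*(-51 - 24*I) + m^3*(-104 + 84*I) + m^2*(12 + 192*I) + m*(128 + 96*I) + 64)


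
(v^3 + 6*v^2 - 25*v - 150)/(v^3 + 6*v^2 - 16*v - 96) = (v^2 - 25)/(v^2 - 16)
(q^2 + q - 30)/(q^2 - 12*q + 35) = (q + 6)/(q - 7)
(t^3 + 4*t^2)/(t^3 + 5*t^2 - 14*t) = t*(t + 4)/(t^2 + 5*t - 14)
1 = 1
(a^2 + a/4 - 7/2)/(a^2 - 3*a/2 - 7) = (4*a - 7)/(2*(2*a - 7))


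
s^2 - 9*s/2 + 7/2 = (s - 7/2)*(s - 1)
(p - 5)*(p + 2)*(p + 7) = p^3 + 4*p^2 - 31*p - 70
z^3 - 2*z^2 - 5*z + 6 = (z - 3)*(z - 1)*(z + 2)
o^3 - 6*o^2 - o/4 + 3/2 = (o - 6)*(o - 1/2)*(o + 1/2)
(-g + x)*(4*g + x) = -4*g^2 + 3*g*x + x^2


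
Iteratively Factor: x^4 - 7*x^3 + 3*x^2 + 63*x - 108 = (x - 3)*(x^3 - 4*x^2 - 9*x + 36) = (x - 3)*(x + 3)*(x^2 - 7*x + 12) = (x - 3)^2*(x + 3)*(x - 4)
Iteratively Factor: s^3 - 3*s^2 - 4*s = (s - 4)*(s^2 + s) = s*(s - 4)*(s + 1)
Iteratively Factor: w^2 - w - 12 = (w + 3)*(w - 4)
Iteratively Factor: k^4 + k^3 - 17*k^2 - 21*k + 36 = (k - 1)*(k^3 + 2*k^2 - 15*k - 36) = (k - 1)*(k + 3)*(k^2 - k - 12) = (k - 1)*(k + 3)^2*(k - 4)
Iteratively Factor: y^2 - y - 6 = (y - 3)*(y + 2)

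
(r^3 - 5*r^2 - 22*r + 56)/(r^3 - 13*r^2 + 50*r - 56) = (r + 4)/(r - 4)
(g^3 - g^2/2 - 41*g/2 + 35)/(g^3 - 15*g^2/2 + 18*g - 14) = (g + 5)/(g - 2)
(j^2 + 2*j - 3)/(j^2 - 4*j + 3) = (j + 3)/(j - 3)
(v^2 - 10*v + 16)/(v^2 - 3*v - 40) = (v - 2)/(v + 5)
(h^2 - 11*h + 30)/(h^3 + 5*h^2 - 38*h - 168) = (h - 5)/(h^2 + 11*h + 28)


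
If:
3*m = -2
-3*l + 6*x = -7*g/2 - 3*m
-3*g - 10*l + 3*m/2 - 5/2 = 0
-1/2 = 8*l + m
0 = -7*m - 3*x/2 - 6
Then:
No Solution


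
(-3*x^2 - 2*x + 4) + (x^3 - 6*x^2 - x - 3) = x^3 - 9*x^2 - 3*x + 1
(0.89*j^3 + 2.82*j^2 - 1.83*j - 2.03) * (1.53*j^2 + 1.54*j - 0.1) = 1.3617*j^5 + 5.6852*j^4 + 1.4539*j^3 - 6.2061*j^2 - 2.9432*j + 0.203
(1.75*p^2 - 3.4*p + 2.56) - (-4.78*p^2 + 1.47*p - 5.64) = 6.53*p^2 - 4.87*p + 8.2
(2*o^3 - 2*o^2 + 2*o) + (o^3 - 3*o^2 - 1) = 3*o^3 - 5*o^2 + 2*o - 1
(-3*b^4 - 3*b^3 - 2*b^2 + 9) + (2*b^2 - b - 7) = -3*b^4 - 3*b^3 - b + 2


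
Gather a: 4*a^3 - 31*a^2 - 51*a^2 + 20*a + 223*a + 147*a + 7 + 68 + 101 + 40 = 4*a^3 - 82*a^2 + 390*a + 216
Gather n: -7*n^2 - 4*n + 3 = -7*n^2 - 4*n + 3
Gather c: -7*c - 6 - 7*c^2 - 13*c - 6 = -7*c^2 - 20*c - 12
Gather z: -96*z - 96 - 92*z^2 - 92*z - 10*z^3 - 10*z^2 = -10*z^3 - 102*z^2 - 188*z - 96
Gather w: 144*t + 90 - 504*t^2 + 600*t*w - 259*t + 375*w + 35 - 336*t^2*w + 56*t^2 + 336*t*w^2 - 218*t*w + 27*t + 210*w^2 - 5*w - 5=-448*t^2 - 88*t + w^2*(336*t + 210) + w*(-336*t^2 + 382*t + 370) + 120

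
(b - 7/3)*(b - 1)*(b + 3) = b^3 - b^2/3 - 23*b/3 + 7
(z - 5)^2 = z^2 - 10*z + 25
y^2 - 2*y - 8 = (y - 4)*(y + 2)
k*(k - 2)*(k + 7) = k^3 + 5*k^2 - 14*k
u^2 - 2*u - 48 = (u - 8)*(u + 6)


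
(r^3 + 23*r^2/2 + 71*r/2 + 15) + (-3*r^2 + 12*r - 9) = r^3 + 17*r^2/2 + 95*r/2 + 6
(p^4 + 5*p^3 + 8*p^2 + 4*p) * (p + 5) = p^5 + 10*p^4 + 33*p^3 + 44*p^2 + 20*p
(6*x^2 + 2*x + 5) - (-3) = 6*x^2 + 2*x + 8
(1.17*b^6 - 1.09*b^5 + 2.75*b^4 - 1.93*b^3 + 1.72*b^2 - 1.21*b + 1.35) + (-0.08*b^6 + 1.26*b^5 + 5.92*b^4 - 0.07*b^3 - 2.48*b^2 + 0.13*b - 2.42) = 1.09*b^6 + 0.17*b^5 + 8.67*b^4 - 2.0*b^3 - 0.76*b^2 - 1.08*b - 1.07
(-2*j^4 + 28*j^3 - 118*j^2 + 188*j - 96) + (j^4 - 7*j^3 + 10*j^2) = -j^4 + 21*j^3 - 108*j^2 + 188*j - 96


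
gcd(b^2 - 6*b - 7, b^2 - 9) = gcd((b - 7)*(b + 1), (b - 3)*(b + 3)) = 1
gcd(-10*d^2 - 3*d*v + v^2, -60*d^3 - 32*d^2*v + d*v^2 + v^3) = 2*d + v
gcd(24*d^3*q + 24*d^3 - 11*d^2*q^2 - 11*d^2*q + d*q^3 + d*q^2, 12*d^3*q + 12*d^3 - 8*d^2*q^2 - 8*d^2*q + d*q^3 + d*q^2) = d*q + d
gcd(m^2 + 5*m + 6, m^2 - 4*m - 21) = m + 3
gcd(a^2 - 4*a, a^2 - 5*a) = a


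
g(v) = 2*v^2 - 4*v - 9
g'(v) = 4*v - 4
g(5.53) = 30.04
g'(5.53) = 18.12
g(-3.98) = 38.60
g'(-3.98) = -19.92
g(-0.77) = -4.73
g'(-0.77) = -7.08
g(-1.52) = 1.70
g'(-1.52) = -10.08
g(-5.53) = 74.28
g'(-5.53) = -26.12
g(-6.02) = 87.56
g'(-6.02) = -28.08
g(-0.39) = -7.14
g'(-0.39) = -5.56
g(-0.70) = -5.22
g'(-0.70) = -6.80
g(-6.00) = 87.00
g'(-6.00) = -28.00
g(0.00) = -9.00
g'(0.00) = -4.00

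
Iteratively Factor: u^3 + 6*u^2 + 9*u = (u + 3)*(u^2 + 3*u) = u*(u + 3)*(u + 3)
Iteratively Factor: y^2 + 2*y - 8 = (y - 2)*(y + 4)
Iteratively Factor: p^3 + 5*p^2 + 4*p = (p + 4)*(p^2 + p) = p*(p + 4)*(p + 1)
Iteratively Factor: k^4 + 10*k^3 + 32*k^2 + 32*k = (k + 2)*(k^3 + 8*k^2 + 16*k) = (k + 2)*(k + 4)*(k^2 + 4*k) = (k + 2)*(k + 4)^2*(k)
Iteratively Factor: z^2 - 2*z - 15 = (z - 5)*(z + 3)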